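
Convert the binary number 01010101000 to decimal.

Sum of powers of 2 for each 1-bit:
2^3 + 2^5 + 2^7 + 2^9
= 8 + 32 + 128 + 512
= 680



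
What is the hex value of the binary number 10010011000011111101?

Group into 4-bit nibbles from right:
  1001 = 9
  0011 = 3
  0000 = 0
  1111 = F
  1101 = D
Result: 930FD



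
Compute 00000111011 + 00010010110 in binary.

Add column by column from the right: bit + bit + carry-in; write the sum mod 2, carry 1 when the sum is 2 or 3.
carry:  00001111100
        00000111011
+       00010010110
-------------------
       000011010001
(the carry out of the leftmost column, 0, becomes the leading bit)
Decimal check:
  00000111011 = 32 + 16 + 8 + 2 + 1 = 59
  00010010110 = 128 + 16 + 4 + 2 = 150
  59 + 150 = 209, and 000011010001 = 128 + 64 + 16 + 1 = 209 ✓



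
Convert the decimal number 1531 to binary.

Using repeated division by 2:
1531 ÷ 2 = 765 remainder 1
765 ÷ 2 = 382 remainder 1
382 ÷ 2 = 191 remainder 0
191 ÷ 2 = 95 remainder 1
95 ÷ 2 = 47 remainder 1
47 ÷ 2 = 23 remainder 1
23 ÷ 2 = 11 remainder 1
11 ÷ 2 = 5 remainder 1
5 ÷ 2 = 2 remainder 1
2 ÷ 2 = 1 remainder 0
1 ÷ 2 = 0 remainder 1
Reading remainders bottom to top: 10111111011



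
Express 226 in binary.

Using repeated division by 2:
226 ÷ 2 = 113 remainder 0
113 ÷ 2 = 56 remainder 1
56 ÷ 2 = 28 remainder 0
28 ÷ 2 = 14 remainder 0
14 ÷ 2 = 7 remainder 0
7 ÷ 2 = 3 remainder 1
3 ÷ 2 = 1 remainder 1
1 ÷ 2 = 0 remainder 1
Reading remainders bottom to top: 11100010



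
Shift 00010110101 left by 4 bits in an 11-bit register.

Original: 00010110101 (decimal 181)
Shift left by 4 positions
Append 4 zeros on the right and drop the 4 high bits that overflow the 11-bit width
Result: 01101010000 (decimal 848)
Equivalent: 181 << 4 = 181 × 2^4 = 2896, truncated to 11 bits = 848



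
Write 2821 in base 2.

Using repeated division by 2:
2821 ÷ 2 = 1410 remainder 1
1410 ÷ 2 = 705 remainder 0
705 ÷ 2 = 352 remainder 1
352 ÷ 2 = 176 remainder 0
176 ÷ 2 = 88 remainder 0
88 ÷ 2 = 44 remainder 0
44 ÷ 2 = 22 remainder 0
22 ÷ 2 = 11 remainder 0
11 ÷ 2 = 5 remainder 1
5 ÷ 2 = 2 remainder 1
2 ÷ 2 = 1 remainder 0
1 ÷ 2 = 0 remainder 1
Reading remainders bottom to top: 101100000101



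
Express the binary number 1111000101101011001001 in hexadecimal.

Group into 4-bit nibbles from right:
  0011 = 3
  1100 = C
  0101 = 5
  1010 = A
  1100 = C
  1001 = 9
Result: 3C5AC9



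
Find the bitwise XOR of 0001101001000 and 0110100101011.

XOR: 1 when bits differ
  0001101001000
^ 0110100101011
---------------
  0111001100011
Decimal: 840 ^ 3371 = 3683



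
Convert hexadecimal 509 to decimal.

Expand by place value (powers of 16):
509 = 5 × 16^2 + 0 × 16^1 + 9 × 16^0
= 5 × 256 + 0 × 16 + 9 × 1
= 1280 + 0 + 9
= 1289



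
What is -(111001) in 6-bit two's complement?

Original (sign bit 1, negative): 111001
Step 1 - Invert all bits: 000110
Step 2 - Add 1: 000111
Verification: 111001 + 000111 = 1000000; discarding the end carry (carry out of the top bit) leaves the 6-bit value 000000, as required for x + (-x)



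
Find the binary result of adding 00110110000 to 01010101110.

Add column by column from the right: bit + bit + carry-in; write the sum mod 2, carry 1 when the sum is 2 or 3.
carry:  11101000000
        00110110000
+       01010101110
-------------------
       010001011110
(the carry out of the leftmost column, 0, becomes the leading bit)
Decimal check:
  00110110000 = 256 + 128 + 32 + 16 = 432
  01010101110 = 512 + 128 + 32 + 8 + 4 + 2 = 686
  432 + 686 = 1118, and 010001011110 = 1024 + 64 + 16 + 8 + 4 + 2 = 1118 ✓



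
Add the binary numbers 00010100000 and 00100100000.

Add column by column from the right: bit + bit + carry-in; write the sum mod 2, carry 1 when the sum is 2 or 3.
carry:  00001000000
        00010100000
+       00100100000
-------------------
       000111000000
(the carry out of the leftmost column, 0, becomes the leading bit)
Decimal check:
  00010100000 = 128 + 32 = 160
  00100100000 = 256 + 32 = 288
  160 + 288 = 448, and 000111000000 = 256 + 128 + 64 = 448 ✓



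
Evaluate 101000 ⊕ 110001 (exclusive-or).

XOR: 1 when bits differ
  101000
^ 110001
--------
  011001
Decimal: 40 ^ 49 = 25



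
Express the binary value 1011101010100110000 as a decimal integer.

Sum of powers of 2 for each 1-bit:
2^4 + 2^5 + 2^8 + 2^10 + 2^12 + 2^14 + 2^15 + 2^16 + 2^18
= 16 + 32 + 256 + 1024 + 4096 + 16384 + 32768 + 65536 + 262144
= 382256



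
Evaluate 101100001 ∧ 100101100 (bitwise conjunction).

AND: 1 only when both bits are 1
  101100001
& 100101100
-----------
  100100000
Decimal: 353 & 300 = 288



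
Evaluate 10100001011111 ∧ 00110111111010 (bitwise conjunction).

AND: 1 only when both bits are 1
  10100001011111
& 00110111111010
----------------
  00100001011010
Decimal: 10335 & 3578 = 2138



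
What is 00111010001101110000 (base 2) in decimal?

Sum of powers of 2 for each 1-bit:
2^4 + 2^5 + 2^6 + 2^8 + 2^9 + 2^13 + 2^15 + 2^16 + 2^17
= 16 + 32 + 64 + 256 + 512 + 8192 + 32768 + 65536 + 131072
= 238448



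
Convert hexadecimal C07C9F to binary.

Convert each hex digit to 4 bits:
  C = 1100
  0 = 0000
  7 = 0111
  C = 1100
  9 = 1001
  F = 1111
Concatenate: 110000000111110010011111



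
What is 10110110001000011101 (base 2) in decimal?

Sum of powers of 2 for each 1-bit:
2^0 + 2^2 + 2^3 + 2^4 + 2^9 + 2^13 + 2^14 + 2^16 + 2^17 + 2^19
= 1 + 4 + 8 + 16 + 512 + 8192 + 16384 + 65536 + 131072 + 524288
= 746013



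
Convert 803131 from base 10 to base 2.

Using repeated division by 2:
803131 ÷ 2 = 401565 remainder 1
401565 ÷ 2 = 200782 remainder 1
200782 ÷ 2 = 100391 remainder 0
100391 ÷ 2 = 50195 remainder 1
50195 ÷ 2 = 25097 remainder 1
25097 ÷ 2 = 12548 remainder 1
12548 ÷ 2 = 6274 remainder 0
6274 ÷ 2 = 3137 remainder 0
3137 ÷ 2 = 1568 remainder 1
1568 ÷ 2 = 784 remainder 0
784 ÷ 2 = 392 remainder 0
392 ÷ 2 = 196 remainder 0
196 ÷ 2 = 98 remainder 0
98 ÷ 2 = 49 remainder 0
49 ÷ 2 = 24 remainder 1
24 ÷ 2 = 12 remainder 0
12 ÷ 2 = 6 remainder 0
6 ÷ 2 = 3 remainder 0
3 ÷ 2 = 1 remainder 1
1 ÷ 2 = 0 remainder 1
Reading remainders bottom to top: 11000100000100111011



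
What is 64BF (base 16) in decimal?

Expand by place value (powers of 16):
Digit values: B = 11, F = 15
64BF = 6 × 16^3 + 4 × 16^2 + 11 × 16^1 + 15 × 16^0
= 6 × 4096 + 4 × 256 + 11 × 16 + 15 × 1
= 24576 + 1024 + 176 + 15
= 25791



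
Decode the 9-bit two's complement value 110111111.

Binary: 110111111
Sign bit: 1 (negative)
Invert: 001000000
Add 1:  001000001
Magnitude: 001000001 = 64 + 1 = 65
Value: -65



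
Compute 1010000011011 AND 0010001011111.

AND: 1 only when both bits are 1
  1010000011011
& 0010001011111
---------------
  0010000011011
Decimal: 5147 & 1119 = 1051



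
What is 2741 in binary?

Using repeated division by 2:
2741 ÷ 2 = 1370 remainder 1
1370 ÷ 2 = 685 remainder 0
685 ÷ 2 = 342 remainder 1
342 ÷ 2 = 171 remainder 0
171 ÷ 2 = 85 remainder 1
85 ÷ 2 = 42 remainder 1
42 ÷ 2 = 21 remainder 0
21 ÷ 2 = 10 remainder 1
10 ÷ 2 = 5 remainder 0
5 ÷ 2 = 2 remainder 1
2 ÷ 2 = 1 remainder 0
1 ÷ 2 = 0 remainder 1
Reading remainders bottom to top: 101010110101



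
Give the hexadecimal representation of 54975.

Using repeated division by 16 (digits 10–15 are A–F):
54975 ÷ 16 = 3435 remainder 15 (F)
3435 ÷ 16 = 214 remainder 11 (B)
214 ÷ 16 = 13 remainder 6
13 ÷ 16 = 0 remainder 13 (D)
Reading remainders bottom to top: D6BF



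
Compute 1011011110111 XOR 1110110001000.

XOR: 1 when bits differ
  1011011110111
^ 1110110001000
---------------
  0101101111111
Decimal: 5879 ^ 7560 = 2943



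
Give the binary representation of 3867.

Using repeated division by 2:
3867 ÷ 2 = 1933 remainder 1
1933 ÷ 2 = 966 remainder 1
966 ÷ 2 = 483 remainder 0
483 ÷ 2 = 241 remainder 1
241 ÷ 2 = 120 remainder 1
120 ÷ 2 = 60 remainder 0
60 ÷ 2 = 30 remainder 0
30 ÷ 2 = 15 remainder 0
15 ÷ 2 = 7 remainder 1
7 ÷ 2 = 3 remainder 1
3 ÷ 2 = 1 remainder 1
1 ÷ 2 = 0 remainder 1
Reading remainders bottom to top: 111100011011



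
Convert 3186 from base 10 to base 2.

Using repeated division by 2:
3186 ÷ 2 = 1593 remainder 0
1593 ÷ 2 = 796 remainder 1
796 ÷ 2 = 398 remainder 0
398 ÷ 2 = 199 remainder 0
199 ÷ 2 = 99 remainder 1
99 ÷ 2 = 49 remainder 1
49 ÷ 2 = 24 remainder 1
24 ÷ 2 = 12 remainder 0
12 ÷ 2 = 6 remainder 0
6 ÷ 2 = 3 remainder 0
3 ÷ 2 = 1 remainder 1
1 ÷ 2 = 0 remainder 1
Reading remainders bottom to top: 110001110010



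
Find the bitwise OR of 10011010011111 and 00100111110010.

OR: 1 when either bit is 1
  10011010011111
| 00100111110010
----------------
  10111111111111
Decimal: 9887 | 2546 = 12287



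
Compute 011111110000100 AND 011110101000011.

AND: 1 only when both bits are 1
  011111110000100
& 011110101000011
-----------------
  011110100000000
Decimal: 16260 & 15683 = 15616



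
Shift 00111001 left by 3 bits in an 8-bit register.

Original: 00111001 (decimal 57)
Shift left by 3 positions
Append 3 zeros on the right and drop the 3 high bits that overflow the 8-bit width
Result: 11001000 (decimal 200)
Equivalent: 57 << 3 = 57 × 2^3 = 456, truncated to 8 bits = 200



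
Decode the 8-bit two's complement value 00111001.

Binary: 00111001
Sign bit: 0 (non-negative)
Read directly as an unsigned value:
00111001 = 32 + 16 + 8 + 1 = 57
Value: 57



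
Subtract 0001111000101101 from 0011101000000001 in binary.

Method 1 - Direct subtraction (column by column from the right: bit − bit − borrow-in; if negative, add 2 and borrow 1 from the next column):
borrow: 0011111111111000
        0011101000000001
-       0001111000101101
------------------------
        0001101111010100

Method 2 - Add two's complement:
Two's complement of 0001111000101101: invert → 1110000111010010, add 1 → 1110000111010011
  0011101000000001
+ 1110000111010011
------------------
 10001101111010100  (end carry out of the top bit = 1)
Discarding the end carry: 0001101111010100
Decimal check:
  0011101000000001 = 8192 + 4096 + 2048 + 512 + 1 = 14849
  0001111000101101 = 4096 + 2048 + 1024 + 512 + 32 + 8 + 4 + 1 = 7725
  14849 - 7725 = 7124, and 0001101111010100 = 4096 + 2048 + 512 + 256 + 128 + 64 + 16 + 4 = 7124 ✓



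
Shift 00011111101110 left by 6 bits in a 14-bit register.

Original: 00011111101110 (decimal 2030)
Shift left by 6 positions
Append 6 zeros on the right and drop the 6 high bits that overflow the 14-bit width
Result: 11101110000000 (decimal 15232)
Equivalent: 2030 << 6 = 2030 × 2^6 = 129920, truncated to 14 bits = 15232



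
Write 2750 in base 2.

Using repeated division by 2:
2750 ÷ 2 = 1375 remainder 0
1375 ÷ 2 = 687 remainder 1
687 ÷ 2 = 343 remainder 1
343 ÷ 2 = 171 remainder 1
171 ÷ 2 = 85 remainder 1
85 ÷ 2 = 42 remainder 1
42 ÷ 2 = 21 remainder 0
21 ÷ 2 = 10 remainder 1
10 ÷ 2 = 5 remainder 0
5 ÷ 2 = 2 remainder 1
2 ÷ 2 = 1 remainder 0
1 ÷ 2 = 0 remainder 1
Reading remainders bottom to top: 101010111110



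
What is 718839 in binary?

Using repeated division by 2:
718839 ÷ 2 = 359419 remainder 1
359419 ÷ 2 = 179709 remainder 1
179709 ÷ 2 = 89854 remainder 1
89854 ÷ 2 = 44927 remainder 0
44927 ÷ 2 = 22463 remainder 1
22463 ÷ 2 = 11231 remainder 1
11231 ÷ 2 = 5615 remainder 1
5615 ÷ 2 = 2807 remainder 1
2807 ÷ 2 = 1403 remainder 1
1403 ÷ 2 = 701 remainder 1
701 ÷ 2 = 350 remainder 1
350 ÷ 2 = 175 remainder 0
175 ÷ 2 = 87 remainder 1
87 ÷ 2 = 43 remainder 1
43 ÷ 2 = 21 remainder 1
21 ÷ 2 = 10 remainder 1
10 ÷ 2 = 5 remainder 0
5 ÷ 2 = 2 remainder 1
2 ÷ 2 = 1 remainder 0
1 ÷ 2 = 0 remainder 1
Reading remainders bottom to top: 10101111011111110111



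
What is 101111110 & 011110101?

AND: 1 only when both bits are 1
  101111110
& 011110101
-----------
  001110100
Decimal: 382 & 245 = 116



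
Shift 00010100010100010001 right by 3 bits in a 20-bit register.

Original: 00010100010100010001 (decimal 83217)
Shift right by 3 positions
Drop the 3 low bits; fill with zeros on the left
Result: 00000010100010100010 (decimal 10402)
Equivalent: 83217 >> 3 = 83217 ÷ 2^3 = 10402



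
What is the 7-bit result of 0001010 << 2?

Original: 0001010 (decimal 10)
Shift left by 2 positions
Append 2 zeros on the right
Result: 0101000 (decimal 40)
Equivalent: 10 << 2 = 10 × 2^2 = 40



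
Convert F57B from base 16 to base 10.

Expand by place value (powers of 16):
Digit values: F = 15, B = 11
F57B = 15 × 16^3 + 5 × 16^2 + 7 × 16^1 + 11 × 16^0
= 15 × 4096 + 5 × 256 + 7 × 16 + 11 × 1
= 61440 + 1280 + 112 + 11
= 62843



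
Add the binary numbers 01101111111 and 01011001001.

Add column by column from the right: bit + bit + carry-in; write the sum mod 2, carry 1 when the sum is 2 or 3.
carry:  11111111110
        01101111111
+       01011001001
-------------------
       011001001000
(the carry out of the leftmost column, 0, becomes the leading bit)
Decimal check:
  01101111111 = 512 + 256 + 64 + 32 + 16 + 8 + 4 + 2 + 1 = 895
  01011001001 = 512 + 128 + 64 + 8 + 1 = 713
  895 + 713 = 1608, and 011001001000 = 1024 + 512 + 64 + 8 = 1608 ✓



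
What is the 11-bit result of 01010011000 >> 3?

Original: 01010011000 (decimal 664)
Shift right by 3 positions
Drop the 3 low bits; fill with zeros on the left
Result: 00001010011 (decimal 83)
Equivalent: 664 >> 3 = 664 ÷ 2^3 = 83



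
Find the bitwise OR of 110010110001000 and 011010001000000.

OR: 1 when either bit is 1
  110010110001000
| 011010001000000
-----------------
  111010111001000
Decimal: 25992 | 13376 = 30152



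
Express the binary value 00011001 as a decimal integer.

Sum of powers of 2 for each 1-bit:
2^0 + 2^3 + 2^4
= 1 + 8 + 16
= 25



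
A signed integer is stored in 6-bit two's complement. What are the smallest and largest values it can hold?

For 6-bit two's complement:
Minimum: -2^5 = -32
Maximum: 2^5 - 1 = 31



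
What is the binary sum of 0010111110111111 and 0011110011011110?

Add column by column from the right: bit + bit + carry-in; write the sum mod 2, carry 1 when the sum is 2 or 3.
carry:  0111111111111100
        0010111110111111
+       0011110011011110
------------------------
       00110110010011101
(the carry out of the leftmost column, 0, becomes the leading bit)
Decimal check:
  0010111110111111 = 8192 + 2048 + 1024 + 512 + 256 + 128 + 32 + 16 + 8 + 4 + 2 + 1 = 12223
  0011110011011110 = 8192 + 4096 + 2048 + 1024 + 128 + 64 + 16 + 8 + 4 + 2 = 15582
  12223 + 15582 = 27805, and 00110110010011101 = 16384 + 8192 + 2048 + 1024 + 128 + 16 + 8 + 4 + 1 = 27805 ✓



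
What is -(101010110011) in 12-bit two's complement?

Original (sign bit 1, negative): 101010110011
Step 1 - Invert all bits: 010101001100
Step 2 - Add 1: 010101001101
Verification: 101010110011 + 010101001101 = 1000000000000; discarding the end carry (carry out of the top bit) leaves the 12-bit value 000000000000, as required for x + (-x)



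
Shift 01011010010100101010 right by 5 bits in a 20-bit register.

Original: 01011010010100101010 (decimal 369962)
Shift right by 5 positions
Drop the 5 low bits; fill with zeros on the left
Result: 00000010110100101001 (decimal 11561)
Equivalent: 369962 >> 5 = 369962 ÷ 2^5 = 11561



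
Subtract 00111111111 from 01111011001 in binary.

Method 1 - Direct subtraction (column by column from the right: bit − bit − borrow-in; if negative, add 2 and borrow 1 from the next column):
borrow: 01111111100
        01111011001
-       00111111111
-------------------
        00111011010

Method 2 - Add two's complement:
Two's complement of 00111111111: invert → 11000000000, add 1 → 11000000001
  01111011001
+ 11000000001
-------------
 100111011010  (end carry out of the top bit = 1)
Discarding the end carry: 00111011010
Decimal check:
  01111011001 = 512 + 256 + 128 + 64 + 16 + 8 + 1 = 985
  00111111111 = 256 + 128 + 64 + 32 + 16 + 8 + 4 + 2 + 1 = 511
  985 - 511 = 474, and 00111011010 = 256 + 128 + 64 + 16 + 8 + 2 = 474 ✓



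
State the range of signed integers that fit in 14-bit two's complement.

For 14-bit two's complement:
Minimum: -2^13 = -8192
Maximum: 2^13 - 1 = 8191



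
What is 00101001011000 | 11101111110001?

OR: 1 when either bit is 1
  00101001011000
| 11101111110001
----------------
  11101111111001
Decimal: 2648 | 15345 = 15353



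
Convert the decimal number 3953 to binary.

Using repeated division by 2:
3953 ÷ 2 = 1976 remainder 1
1976 ÷ 2 = 988 remainder 0
988 ÷ 2 = 494 remainder 0
494 ÷ 2 = 247 remainder 0
247 ÷ 2 = 123 remainder 1
123 ÷ 2 = 61 remainder 1
61 ÷ 2 = 30 remainder 1
30 ÷ 2 = 15 remainder 0
15 ÷ 2 = 7 remainder 1
7 ÷ 2 = 3 remainder 1
3 ÷ 2 = 1 remainder 1
1 ÷ 2 = 0 remainder 1
Reading remainders bottom to top: 111101110001



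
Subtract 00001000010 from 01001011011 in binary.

Method 1 - Direct subtraction (column by column from the right: bit − bit − borrow-in; if negative, add 2 and borrow 1 from the next column):
borrow: 00000000000
        01001011011
-       00001000010
-------------------
        01000011001

Method 2 - Add two's complement:
Two's complement of 00001000010: invert → 11110111101, add 1 → 11110111110
  01001011011
+ 11110111110
-------------
 101000011001  (end carry out of the top bit = 1)
Discarding the end carry: 01000011001
Decimal check:
  01001011011 = 512 + 64 + 16 + 8 + 2 + 1 = 603
  00001000010 = 64 + 2 = 66
  603 - 66 = 537, and 01000011001 = 512 + 16 + 8 + 1 = 537 ✓



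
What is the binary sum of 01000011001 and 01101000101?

Add column by column from the right: bit + bit + carry-in; write the sum mod 2, carry 1 when the sum is 2 or 3.
carry:  10000000010
        01000011001
+       01101000101
-------------------
       010101011110
(the carry out of the leftmost column, 0, becomes the leading bit)
Decimal check:
  01000011001 = 512 + 16 + 8 + 1 = 537
  01101000101 = 512 + 256 + 64 + 4 + 1 = 837
  537 + 837 = 1374, and 010101011110 = 1024 + 256 + 64 + 16 + 8 + 4 + 2 = 1374 ✓



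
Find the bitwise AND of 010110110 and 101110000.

AND: 1 only when both bits are 1
  010110110
& 101110000
-----------
  000110000
Decimal: 182 & 368 = 48



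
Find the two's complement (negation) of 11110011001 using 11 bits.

Original (sign bit 1, negative): 11110011001
Step 1 - Invert all bits: 00001100110
Step 2 - Add 1: 00001100111
Verification: 11110011001 + 00001100111 = 100000000000; discarding the end carry (carry out of the top bit) leaves the 11-bit value 00000000000, as required for x + (-x)



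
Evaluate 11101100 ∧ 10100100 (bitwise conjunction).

AND: 1 only when both bits are 1
  11101100
& 10100100
----------
  10100100
Decimal: 236 & 164 = 164



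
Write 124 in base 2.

Using repeated division by 2:
124 ÷ 2 = 62 remainder 0
62 ÷ 2 = 31 remainder 0
31 ÷ 2 = 15 remainder 1
15 ÷ 2 = 7 remainder 1
7 ÷ 2 = 3 remainder 1
3 ÷ 2 = 1 remainder 1
1 ÷ 2 = 0 remainder 1
Reading remainders bottom to top: 1111100



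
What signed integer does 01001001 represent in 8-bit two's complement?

Binary: 01001001
Sign bit: 0 (non-negative)
Read directly as an unsigned value:
01001001 = 64 + 8 + 1 = 73
Value: 73



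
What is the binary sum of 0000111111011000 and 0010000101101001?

Add column by column from the right: bit + bit + carry-in; write the sum mod 2, carry 1 when the sum is 2 or 3.
carry:  0001111111110000
        0000111111011000
+       0010000101101001
------------------------
       00011000101000001
(the carry out of the leftmost column, 0, becomes the leading bit)
Decimal check:
  0000111111011000 = 2048 + 1024 + 512 + 256 + 128 + 64 + 16 + 8 = 4056
  0010000101101001 = 8192 + 256 + 64 + 32 + 8 + 1 = 8553
  4056 + 8553 = 12609, and 00011000101000001 = 8192 + 4096 + 256 + 64 + 1 = 12609 ✓



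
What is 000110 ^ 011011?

XOR: 1 when bits differ
  000110
^ 011011
--------
  011101
Decimal: 6 ^ 27 = 29



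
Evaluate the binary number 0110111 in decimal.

Sum of powers of 2 for each 1-bit:
2^0 + 2^1 + 2^2 + 2^4 + 2^5
= 1 + 2 + 4 + 16 + 32
= 55



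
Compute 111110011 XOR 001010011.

XOR: 1 when bits differ
  111110011
^ 001010011
-----------
  110100000
Decimal: 499 ^ 83 = 416



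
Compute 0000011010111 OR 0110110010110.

OR: 1 when either bit is 1
  0000011010111
| 0110110010110
---------------
  0110111010111
Decimal: 215 | 3478 = 3543



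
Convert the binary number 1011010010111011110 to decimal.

Sum of powers of 2 for each 1-bit:
2^1 + 2^2 + 2^3 + 2^4 + 2^6 + 2^7 + 2^8 + 2^10 + 2^13 + 2^15 + 2^16 + 2^18
= 2 + 4 + 8 + 16 + 64 + 128 + 256 + 1024 + 8192 + 32768 + 65536 + 262144
= 370142



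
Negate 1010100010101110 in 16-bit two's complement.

Original (sign bit 1, negative): 1010100010101110
Step 1 - Invert all bits: 0101011101010001
Step 2 - Add 1: 0101011101010010
Verification: 1010100010101110 + 0101011101010010 = 10000000000000000; discarding the end carry (carry out of the top bit) leaves the 16-bit value 0000000000000000, as required for x + (-x)



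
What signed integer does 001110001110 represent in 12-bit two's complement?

Binary: 001110001110
Sign bit: 0 (non-negative)
Read directly as an unsigned value:
001110001110 = 512 + 256 + 128 + 8 + 4 + 2 = 910
Value: 910



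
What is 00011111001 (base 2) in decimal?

Sum of powers of 2 for each 1-bit:
2^0 + 2^3 + 2^4 + 2^5 + 2^6 + 2^7
= 1 + 8 + 16 + 32 + 64 + 128
= 249



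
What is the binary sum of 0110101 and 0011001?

Add column by column from the right: bit + bit + carry-in; write the sum mod 2, carry 1 when the sum is 2 or 3.
carry:  1100010
        0110101
+       0011001
---------------
       01001110
(the carry out of the leftmost column, 0, becomes the leading bit)
Decimal check:
  0110101 = 32 + 16 + 4 + 1 = 53
  0011001 = 16 + 8 + 1 = 25
  53 + 25 = 78, and 01001110 = 64 + 8 + 4 + 2 = 78 ✓



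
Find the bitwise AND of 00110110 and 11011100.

AND: 1 only when both bits are 1
  00110110
& 11011100
----------
  00010100
Decimal: 54 & 220 = 20



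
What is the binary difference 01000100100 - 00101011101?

Method 1 - Direct subtraction (column by column from the right: bit − bit − borrow-in; if negative, add 2 and borrow 1 from the next column):
borrow: 01110111110
        01000100100
-       00101011101
-------------------
        00011000111

Method 2 - Add two's complement:
Two's complement of 00101011101: invert → 11010100010, add 1 → 11010100011
  01000100100
+ 11010100011
-------------
 100011000111  (end carry out of the top bit = 1)
Discarding the end carry: 00011000111
Decimal check:
  01000100100 = 512 + 32 + 4 = 548
  00101011101 = 256 + 64 + 16 + 8 + 4 + 1 = 349
  548 - 349 = 199, and 00011000111 = 128 + 64 + 4 + 2 + 1 = 199 ✓



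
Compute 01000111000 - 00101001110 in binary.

Method 1 - Direct subtraction (column by column from the right: bit − bit − borrow-in; if negative, add 2 and borrow 1 from the next column):
borrow: 01110011100
        01000111000
-       00101001110
-------------------
        00011101010

Method 2 - Add two's complement:
Two's complement of 00101001110: invert → 11010110001, add 1 → 11010110010
  01000111000
+ 11010110010
-------------
 100011101010  (end carry out of the top bit = 1)
Discarding the end carry: 00011101010
Decimal check:
  01000111000 = 512 + 32 + 16 + 8 = 568
  00101001110 = 256 + 64 + 8 + 4 + 2 = 334
  568 - 334 = 234, and 00011101010 = 128 + 64 + 32 + 8 + 2 = 234 ✓



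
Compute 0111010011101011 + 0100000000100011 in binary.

Add column by column from the right: bit + bit + carry-in; write the sum mod 2, carry 1 when the sum is 2 or 3.
carry:  1000000111000110
        0111010011101011
+       0100000000100011
------------------------
       01011010100001110
(the carry out of the leftmost column, 0, becomes the leading bit)
Decimal check:
  0111010011101011 = 16384 + 8192 + 4096 + 1024 + 128 + 64 + 32 + 8 + 2 + 1 = 29931
  0100000000100011 = 16384 + 32 + 2 + 1 = 16419
  29931 + 16419 = 46350, and 01011010100001110 = 32768 + 8192 + 4096 + 1024 + 256 + 8 + 4 + 2 = 46350 ✓



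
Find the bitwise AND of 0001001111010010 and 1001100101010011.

AND: 1 only when both bits are 1
  0001001111010010
& 1001100101010011
------------------
  0001000101010010
Decimal: 5074 & 39251 = 4434



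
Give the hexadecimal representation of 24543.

Using repeated division by 16 (digits 10–15 are A–F):
24543 ÷ 16 = 1533 remainder 15 (F)
1533 ÷ 16 = 95 remainder 13 (D)
95 ÷ 16 = 5 remainder 15 (F)
5 ÷ 16 = 0 remainder 5
Reading remainders bottom to top: 5FDF



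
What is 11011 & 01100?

AND: 1 only when both bits are 1
  11011
& 01100
-------
  01000
Decimal: 27 & 12 = 8



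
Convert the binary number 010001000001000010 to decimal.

Sum of powers of 2 for each 1-bit:
2^1 + 2^6 + 2^12 + 2^16
= 2 + 64 + 4096 + 65536
= 69698



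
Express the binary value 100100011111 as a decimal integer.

Sum of powers of 2 for each 1-bit:
2^0 + 2^1 + 2^2 + 2^3 + 2^4 + 2^8 + 2^11
= 1 + 2 + 4 + 8 + 16 + 256 + 2048
= 2335



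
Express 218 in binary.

Using repeated division by 2:
218 ÷ 2 = 109 remainder 0
109 ÷ 2 = 54 remainder 1
54 ÷ 2 = 27 remainder 0
27 ÷ 2 = 13 remainder 1
13 ÷ 2 = 6 remainder 1
6 ÷ 2 = 3 remainder 0
3 ÷ 2 = 1 remainder 1
1 ÷ 2 = 0 remainder 1
Reading remainders bottom to top: 11011010



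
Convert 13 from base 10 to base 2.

Using repeated division by 2:
13 ÷ 2 = 6 remainder 1
6 ÷ 2 = 3 remainder 0
3 ÷ 2 = 1 remainder 1
1 ÷ 2 = 0 remainder 1
Reading remainders bottom to top: 1101



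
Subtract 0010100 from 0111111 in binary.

Method 1 - Direct subtraction (column by column from the right: bit − bit − borrow-in; if negative, add 2 and borrow 1 from the next column):
borrow: 0000000
        0111111
-       0010100
---------------
        0101011

Method 2 - Add two's complement:
Two's complement of 0010100: invert → 1101011, add 1 → 1101100
  0111111
+ 1101100
---------
 10101011  (end carry out of the top bit = 1)
Discarding the end carry: 0101011
Decimal check:
  0111111 = 32 + 16 + 8 + 4 + 2 + 1 = 63
  0010100 = 16 + 4 = 20
  63 - 20 = 43, and 0101011 = 32 + 8 + 2 + 1 = 43 ✓



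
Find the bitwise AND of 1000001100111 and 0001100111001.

AND: 1 only when both bits are 1
  1000001100111
& 0001100111001
---------------
  0000000100001
Decimal: 4199 & 825 = 33



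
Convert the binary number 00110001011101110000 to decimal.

Sum of powers of 2 for each 1-bit:
2^4 + 2^5 + 2^6 + 2^8 + 2^9 + 2^10 + 2^12 + 2^16 + 2^17
= 16 + 32 + 64 + 256 + 512 + 1024 + 4096 + 65536 + 131072
= 202608



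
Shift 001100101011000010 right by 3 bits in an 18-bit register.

Original: 001100101011000010 (decimal 51906)
Shift right by 3 positions
Drop the 3 low bits; fill with zeros on the left
Result: 000001100101011000 (decimal 6488)
Equivalent: 51906 >> 3 = 51906 ÷ 2^3 = 6488



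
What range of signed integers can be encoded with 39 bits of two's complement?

For 39-bit two's complement:
Minimum: -2^38 = -274877906944
Maximum: 2^38 - 1 = 274877906943



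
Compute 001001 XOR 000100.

XOR: 1 when bits differ
  001001
^ 000100
--------
  001101
Decimal: 9 ^ 4 = 13



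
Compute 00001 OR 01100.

OR: 1 when either bit is 1
  00001
| 01100
-------
  01101
Decimal: 1 | 12 = 13



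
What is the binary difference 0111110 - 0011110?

Method 1 - Direct subtraction (column by column from the right: bit − bit − borrow-in; if negative, add 2 and borrow 1 from the next column):
borrow: 0000000
        0111110
-       0011110
---------------
        0100000

Method 2 - Add two's complement:
Two's complement of 0011110: invert → 1100001, add 1 → 1100010
  0111110
+ 1100010
---------
 10100000  (end carry out of the top bit = 1)
Discarding the end carry: 0100000
Decimal check:
  0111110 = 32 + 16 + 8 + 4 + 2 = 62
  0011110 = 16 + 8 + 4 + 2 = 30
  62 - 30 = 32, and 0100000 = 32 ✓



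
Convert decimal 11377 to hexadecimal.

Using repeated division by 16 (digits 10–15 are A–F):
11377 ÷ 16 = 711 remainder 1
711 ÷ 16 = 44 remainder 7
44 ÷ 16 = 2 remainder 12 (C)
2 ÷ 16 = 0 remainder 2
Reading remainders bottom to top: 2C71



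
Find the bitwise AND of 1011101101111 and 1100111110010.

AND: 1 only when both bits are 1
  1011101101111
& 1100111110010
---------------
  1000101100010
Decimal: 5999 & 6642 = 4450



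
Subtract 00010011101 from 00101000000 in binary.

Method 1 - Direct subtraction (column by column from the right: bit − bit − borrow-in; if negative, add 2 and borrow 1 from the next column):
borrow: 00101111110
        00101000000
-       00010011101
-------------------
        00010100011

Method 2 - Add two's complement:
Two's complement of 00010011101: invert → 11101100010, add 1 → 11101100011
  00101000000
+ 11101100011
-------------
 100010100011  (end carry out of the top bit = 1)
Discarding the end carry: 00010100011
Decimal check:
  00101000000 = 256 + 64 = 320
  00010011101 = 128 + 16 + 8 + 4 + 1 = 157
  320 - 157 = 163, and 00010100011 = 128 + 32 + 2 + 1 = 163 ✓



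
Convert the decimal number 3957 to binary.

Using repeated division by 2:
3957 ÷ 2 = 1978 remainder 1
1978 ÷ 2 = 989 remainder 0
989 ÷ 2 = 494 remainder 1
494 ÷ 2 = 247 remainder 0
247 ÷ 2 = 123 remainder 1
123 ÷ 2 = 61 remainder 1
61 ÷ 2 = 30 remainder 1
30 ÷ 2 = 15 remainder 0
15 ÷ 2 = 7 remainder 1
7 ÷ 2 = 3 remainder 1
3 ÷ 2 = 1 remainder 1
1 ÷ 2 = 0 remainder 1
Reading remainders bottom to top: 111101110101



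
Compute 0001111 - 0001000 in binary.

Method 1 - Direct subtraction (column by column from the right: bit − bit − borrow-in; if negative, add 2 and borrow 1 from the next column):
borrow: 0000000
        0001111
-       0001000
---------------
        0000111

Method 2 - Add two's complement:
Two's complement of 0001000: invert → 1110111, add 1 → 1111000
  0001111
+ 1111000
---------
 10000111  (end carry out of the top bit = 1)
Discarding the end carry: 0000111
Decimal check:
  0001111 = 8 + 4 + 2 + 1 = 15
  0001000 = 8
  15 - 8 = 7, and 0000111 = 4 + 2 + 1 = 7 ✓



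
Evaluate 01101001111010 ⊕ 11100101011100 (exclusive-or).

XOR: 1 when bits differ
  01101001111010
^ 11100101011100
----------------
  10001100100110
Decimal: 6778 ^ 14684 = 8998



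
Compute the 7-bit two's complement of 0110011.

Original: 0110011
Step 1 - Invert all bits: 1001100
Step 2 - Add 1: 1001101
Verification: 0110011 + 1001101 = 10000000; discarding the end carry (carry out of the top bit) leaves the 7-bit value 0000000, as required for x + (-x)



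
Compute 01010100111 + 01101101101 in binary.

Add column by column from the right: bit + bit + carry-in; write the sum mod 2, carry 1 when the sum is 2 or 3.
carry:  11111011110
        01010100111
+       01101101101
-------------------
       011000010100
(the carry out of the leftmost column, 0, becomes the leading bit)
Decimal check:
  01010100111 = 512 + 128 + 32 + 4 + 2 + 1 = 679
  01101101101 = 512 + 256 + 64 + 32 + 8 + 4 + 1 = 877
  679 + 877 = 1556, and 011000010100 = 1024 + 512 + 16 + 4 = 1556 ✓



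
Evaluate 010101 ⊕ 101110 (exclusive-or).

XOR: 1 when bits differ
  010101
^ 101110
--------
  111011
Decimal: 21 ^ 46 = 59



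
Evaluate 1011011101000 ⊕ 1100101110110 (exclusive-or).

XOR: 1 when bits differ
  1011011101000
^ 1100101110110
---------------
  0111110011110
Decimal: 5864 ^ 6518 = 3998



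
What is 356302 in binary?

Using repeated division by 2:
356302 ÷ 2 = 178151 remainder 0
178151 ÷ 2 = 89075 remainder 1
89075 ÷ 2 = 44537 remainder 1
44537 ÷ 2 = 22268 remainder 1
22268 ÷ 2 = 11134 remainder 0
11134 ÷ 2 = 5567 remainder 0
5567 ÷ 2 = 2783 remainder 1
2783 ÷ 2 = 1391 remainder 1
1391 ÷ 2 = 695 remainder 1
695 ÷ 2 = 347 remainder 1
347 ÷ 2 = 173 remainder 1
173 ÷ 2 = 86 remainder 1
86 ÷ 2 = 43 remainder 0
43 ÷ 2 = 21 remainder 1
21 ÷ 2 = 10 remainder 1
10 ÷ 2 = 5 remainder 0
5 ÷ 2 = 2 remainder 1
2 ÷ 2 = 1 remainder 0
1 ÷ 2 = 0 remainder 1
Reading remainders bottom to top: 1010110111111001110



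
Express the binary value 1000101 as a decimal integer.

Sum of powers of 2 for each 1-bit:
2^0 + 2^2 + 2^6
= 1 + 4 + 64
= 69



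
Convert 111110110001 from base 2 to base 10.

Sum of powers of 2 for each 1-bit:
2^0 + 2^4 + 2^5 + 2^7 + 2^8 + 2^9 + 2^10 + 2^11
= 1 + 16 + 32 + 128 + 256 + 512 + 1024 + 2048
= 4017



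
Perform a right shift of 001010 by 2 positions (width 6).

Original: 001010 (decimal 10)
Shift right by 2 positions
Drop the 2 low bits; fill with zeros on the left
Result: 000010 (decimal 2)
Equivalent: 10 >> 2 = 10 ÷ 2^2 = 2



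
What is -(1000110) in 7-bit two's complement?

Original (sign bit 1, negative): 1000110
Step 1 - Invert all bits: 0111001
Step 2 - Add 1: 0111010
Verification: 1000110 + 0111010 = 10000000; discarding the end carry (carry out of the top bit) leaves the 7-bit value 0000000, as required for x + (-x)



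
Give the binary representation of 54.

Using repeated division by 2:
54 ÷ 2 = 27 remainder 0
27 ÷ 2 = 13 remainder 1
13 ÷ 2 = 6 remainder 1
6 ÷ 2 = 3 remainder 0
3 ÷ 2 = 1 remainder 1
1 ÷ 2 = 0 remainder 1
Reading remainders bottom to top: 110110



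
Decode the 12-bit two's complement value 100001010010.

Binary: 100001010010
Sign bit: 1 (negative)
Invert: 011110101101
Add 1:  011110101110
Magnitude: 011110101110 = 1024 + 512 + 256 + 128 + 32 + 8 + 4 + 2 = 1966
Value: -1966



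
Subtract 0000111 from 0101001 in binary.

Method 1 - Direct subtraction (column by column from the right: bit − bit − borrow-in; if negative, add 2 and borrow 1 from the next column):
borrow: 0001100
        0101001
-       0000111
---------------
        0100010

Method 2 - Add two's complement:
Two's complement of 0000111: invert → 1111000, add 1 → 1111001
  0101001
+ 1111001
---------
 10100010  (end carry out of the top bit = 1)
Discarding the end carry: 0100010
Decimal check:
  0101001 = 32 + 8 + 1 = 41
  0000111 = 4 + 2 + 1 = 7
  41 - 7 = 34, and 0100010 = 32 + 2 = 34 ✓



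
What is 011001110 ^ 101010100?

XOR: 1 when bits differ
  011001110
^ 101010100
-----------
  110011010
Decimal: 206 ^ 340 = 410



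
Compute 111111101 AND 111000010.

AND: 1 only when both bits are 1
  111111101
& 111000010
-----------
  111000000
Decimal: 509 & 450 = 448



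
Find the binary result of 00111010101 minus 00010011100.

Method 1 - Direct subtraction (column by column from the right: bit − bit − borrow-in; if negative, add 2 and borrow 1 from the next column):
borrow: 00001110000
        00111010101
-       00010011100
-------------------
        00100111001

Method 2 - Add two's complement:
Two's complement of 00010011100: invert → 11101100011, add 1 → 11101100100
  00111010101
+ 11101100100
-------------
 100100111001  (end carry out of the top bit = 1)
Discarding the end carry: 00100111001
Decimal check:
  00111010101 = 256 + 128 + 64 + 16 + 4 + 1 = 469
  00010011100 = 128 + 16 + 8 + 4 = 156
  469 - 156 = 313, and 00100111001 = 256 + 32 + 16 + 8 + 1 = 313 ✓



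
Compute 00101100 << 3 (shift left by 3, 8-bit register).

Original: 00101100 (decimal 44)
Shift left by 3 positions
Append 3 zeros on the right and drop the 3 high bits that overflow the 8-bit width
Result: 01100000 (decimal 96)
Equivalent: 44 << 3 = 44 × 2^3 = 352, truncated to 8 bits = 96



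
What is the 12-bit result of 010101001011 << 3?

Original: 010101001011 (decimal 1355)
Shift left by 3 positions
Append 3 zeros on the right and drop the 3 high bits that overflow the 12-bit width
Result: 101001011000 (decimal 2648)
Equivalent: 1355 << 3 = 1355 × 2^3 = 10840, truncated to 12 bits = 2648



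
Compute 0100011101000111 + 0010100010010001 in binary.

Add column by column from the right: bit + bit + carry-in; write the sum mod 2, carry 1 when the sum is 2 or 3.
carry:  0000000000001110
        0100011101000111
+       0010100010010001
------------------------
       00110111111011000
(the carry out of the leftmost column, 0, becomes the leading bit)
Decimal check:
  0100011101000111 = 16384 + 1024 + 512 + 256 + 64 + 4 + 2 + 1 = 18247
  0010100010010001 = 8192 + 2048 + 128 + 16 + 1 = 10385
  18247 + 10385 = 28632, and 00110111111011000 = 16384 + 8192 + 2048 + 1024 + 512 + 256 + 128 + 64 + 16 + 8 = 28632 ✓



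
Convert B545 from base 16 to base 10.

Expand by place value (powers of 16):
Digit values: B = 11
B545 = 11 × 16^3 + 5 × 16^2 + 4 × 16^1 + 5 × 16^0
= 11 × 4096 + 5 × 256 + 4 × 16 + 5 × 1
= 45056 + 1280 + 64 + 5
= 46405



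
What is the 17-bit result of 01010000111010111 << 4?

Original: 01010000111010111 (decimal 41431)
Shift left by 4 positions
Append 4 zeros on the right and drop the 4 high bits that overflow the 17-bit width
Result: 00001110101110000 (decimal 7536)
Equivalent: 41431 << 4 = 41431 × 2^4 = 662896, truncated to 17 bits = 7536



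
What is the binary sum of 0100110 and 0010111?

Add column by column from the right: bit + bit + carry-in; write the sum mod 2, carry 1 when the sum is 2 or 3.
carry:  0001100
        0100110
+       0010111
---------------
       00111101
(the carry out of the leftmost column, 0, becomes the leading bit)
Decimal check:
  0100110 = 32 + 4 + 2 = 38
  0010111 = 16 + 4 + 2 + 1 = 23
  38 + 23 = 61, and 00111101 = 32 + 16 + 8 + 4 + 1 = 61 ✓



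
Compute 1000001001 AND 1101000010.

AND: 1 only when both bits are 1
  1000001001
& 1101000010
------------
  1000000000
Decimal: 521 & 834 = 512



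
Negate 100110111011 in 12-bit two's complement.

Original (sign bit 1, negative): 100110111011
Step 1 - Invert all bits: 011001000100
Step 2 - Add 1: 011001000101
Verification: 100110111011 + 011001000101 = 1000000000000; discarding the end carry (carry out of the top bit) leaves the 12-bit value 000000000000, as required for x + (-x)



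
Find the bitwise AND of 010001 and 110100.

AND: 1 only when both bits are 1
  010001
& 110100
--------
  010000
Decimal: 17 & 52 = 16



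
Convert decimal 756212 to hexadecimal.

Using repeated division by 16 (digits 10–15 are A–F):
756212 ÷ 16 = 47263 remainder 4
47263 ÷ 16 = 2953 remainder 15 (F)
2953 ÷ 16 = 184 remainder 9
184 ÷ 16 = 11 remainder 8
11 ÷ 16 = 0 remainder 11 (B)
Reading remainders bottom to top: B89F4



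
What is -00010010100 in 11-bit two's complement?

Original: 00010010100
Step 1 - Invert all bits: 11101101011
Step 2 - Add 1: 11101101100
Verification: 00010010100 + 11101101100 = 100000000000; discarding the end carry (carry out of the top bit) leaves the 11-bit value 00000000000, as required for x + (-x)



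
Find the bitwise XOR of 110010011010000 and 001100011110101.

XOR: 1 when bits differ
  110010011010000
^ 001100011110101
-----------------
  111110000100101
Decimal: 25808 ^ 6389 = 31781



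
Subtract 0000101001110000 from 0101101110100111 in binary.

Method 1 - Direct subtraction (column by column from the right: bit − bit − borrow-in; if negative, add 2 and borrow 1 from the next column):
borrow: 0000000011100000
        0101101110100111
-       0000101001110000
------------------------
        0101000100110111

Method 2 - Add two's complement:
Two's complement of 0000101001110000: invert → 1111010110001111, add 1 → 1111010110010000
  0101101110100111
+ 1111010110010000
------------------
 10101000100110111  (end carry out of the top bit = 1)
Discarding the end carry: 0101000100110111
Decimal check:
  0101101110100111 = 16384 + 4096 + 2048 + 512 + 256 + 128 + 32 + 4 + 2 + 1 = 23463
  0000101001110000 = 2048 + 512 + 64 + 32 + 16 = 2672
  23463 - 2672 = 20791, and 0101000100110111 = 16384 + 4096 + 256 + 32 + 16 + 4 + 2 + 1 = 20791 ✓



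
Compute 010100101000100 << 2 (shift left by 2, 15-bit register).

Original: 010100101000100 (decimal 10564)
Shift left by 2 positions
Append 2 zeros on the right and drop the 2 high bits that overflow the 15-bit width
Result: 010010100010000 (decimal 9488)
Equivalent: 10564 << 2 = 10564 × 2^2 = 42256, truncated to 15 bits = 9488

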